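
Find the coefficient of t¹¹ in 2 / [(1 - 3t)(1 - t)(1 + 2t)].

Partial fractions give a closed form: a_n = (9/5)·3^n + (-1/3)·1^n + (8/15)·(-2)^n.
At n = 11: a_11 = 317772.

317772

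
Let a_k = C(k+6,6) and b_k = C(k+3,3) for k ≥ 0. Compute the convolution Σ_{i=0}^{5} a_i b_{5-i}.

This is [x^5] in the product of the two ordinary generating functions.
Σ = 1·56 + 7·35 + 28·20 + 84·10 + 210·4 + 462·1 = 3003.

3003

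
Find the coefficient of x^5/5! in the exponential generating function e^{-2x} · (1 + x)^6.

The EGF product rule gives c_5 = Σ_{k_1+k_2=5} C(5; k_1,k_2) · ∏ g_i(k_i), where e^{-2x} gives (-2)^k; (1+x)^6 gives the falling factorial (6)_k.
g_1(k) for k = 0…5: 1, -2, 4, -8, 16, -32.
g_2(k) for k = 0…5: 1, 6, 30, 120, 360, 720.
c_5 = Σ_k C(5,k)·g_1(k)·g_2(5−k) = 1·1·720 + 5·(-2)·360 + 10·4·120 + 10·(-8)·30 + 5·16·6 + 1·(-32)·1 = 720 − 3600 + 4800 − 2400 + 480 − 32 = -32.

-32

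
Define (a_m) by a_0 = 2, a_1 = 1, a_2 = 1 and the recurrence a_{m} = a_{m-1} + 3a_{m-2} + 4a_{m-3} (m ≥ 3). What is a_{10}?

8155

The ordinary generating function has denominator 1 - t - 3t^2 - 4t^3.
Iterating the recurrence: a_0,…,a_{10} = 2, 1, 1, 12, 19, 59, 164, 417, 1145, 3052, 8155.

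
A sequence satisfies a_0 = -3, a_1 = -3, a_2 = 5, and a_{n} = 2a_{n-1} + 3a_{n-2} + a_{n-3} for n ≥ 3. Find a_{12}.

43607

The ordinary generating function has denominator 1 - 2z - 3z^2 - z^3.
Iterating the recurrence: a_0,…,a_{12} = -3, -3, 5, -2, 8, 15, 52, 157, 485, 1493, 4598, 14160, 43607.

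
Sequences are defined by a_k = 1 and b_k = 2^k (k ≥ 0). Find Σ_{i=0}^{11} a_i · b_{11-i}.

This is [x^11] in the product of the two ordinary generating functions.
Σ = 1·2048 + 1·1024 + 1·512 + 1·256 + 1·128 + 1·64 + 1·32 + 1·16 + 1·8 + 1·4 + 1·2 + 1·1 = 4095.

4095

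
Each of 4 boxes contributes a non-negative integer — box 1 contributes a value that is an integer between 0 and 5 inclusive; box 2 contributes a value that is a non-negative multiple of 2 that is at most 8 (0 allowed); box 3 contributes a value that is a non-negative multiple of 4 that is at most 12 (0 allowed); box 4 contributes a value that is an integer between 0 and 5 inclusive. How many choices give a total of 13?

44

The generating function for the choices is (1 + x + x^2 + x^3 + x^4 + x^5)·(1 + x^2 + x^4 + x^6 + x^8)·(1 + x^4 + x^8 + x^12)·(1 + x + x^2 + x^3 + x^4 + x^5); the count is [x^13].
(1 + x + x^2 + x^3 + x^4 + x^5) has coefficients 1,1,1,1,1,1 for degrees 0…5.
(1 + x^2 + x^4 + x^6 + x^8) has coefficients 1,0,1,0,1,0,1,0,1,0,0,0,0,0 for degrees 0…13.
Multiplying by (1 + x^4 + x^8 + x^12) gives running coefficients 1,0,1,0,2,0,2,0,3,0,2,0,3,0 for degrees 0…13.
Finally multiplying by (1 + x + x^2 + x^3 + x^4 + x^5), the product of all factors after the first has coefficients 1,1,2,2,4,4,5,5,7,7,7,7,8,8 for degrees 0…13.
[x^13] = 1·8 + 1·8 + 1·7 + 1·7 + 1·7 + 1·7 = 44.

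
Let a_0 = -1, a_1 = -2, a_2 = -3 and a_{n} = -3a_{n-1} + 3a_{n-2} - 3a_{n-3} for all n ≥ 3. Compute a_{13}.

The ordinary generating function has denominator 1 + 3q - 3q^2 + 3q^3.
Iterating the recurrence: a_0,…,a_{13} = -1, -2, -3, 6, -21, 90, -351, 1386, -5481, 21654, -85563, 338094, -1335933, 5278770.

5278770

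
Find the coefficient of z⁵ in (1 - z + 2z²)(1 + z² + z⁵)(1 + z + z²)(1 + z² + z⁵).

(1 - z + 2z²) has coefficients 1,-1,2 for degrees 0…2.
(1 + z² + z⁵) has coefficients 1,0,1,0,0,1 for degrees 0…5.
Multiplying by (1 + z + z²) gives running coefficients 1,1,2,1,1,1 for degrees 0…5.
Finally multiplying by (1 + z² + z⁵), the product of all factors after the first has coefficients 1,1,3,2,3,3 for degrees 0…5.
[z⁵] = 1·3 − 1·3 + 2·2 = 4.

4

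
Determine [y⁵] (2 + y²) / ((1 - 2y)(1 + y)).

47

The denominator gives the recurrence a_n = a_(n−1) + 2a_(n−2) for n ≥ 3; the numerator fixes a_0 = 2, a_1 = 2, a_2 = 7.
Iterating: 2, 2, 7, 11, 25, 47, so a_5 = 47.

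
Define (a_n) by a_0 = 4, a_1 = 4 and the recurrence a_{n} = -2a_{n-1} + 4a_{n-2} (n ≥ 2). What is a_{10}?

The ordinary generating function has denominator 1 + 2q - 4q^2.
Iterating the recurrence: a_0,…,a_{10} = 4, 4, 8, 0, 32, -64, 256, -768, 2560, -8192, 26624.

26624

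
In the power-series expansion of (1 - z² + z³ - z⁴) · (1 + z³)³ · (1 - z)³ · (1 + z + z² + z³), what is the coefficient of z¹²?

(1 - z² + z³ - z⁴) has coefficients 1,0,-1,1,-1 for degrees 0…4.
(1 + z³)³ has coefficients 1,0,0,3,0,0,3,0,0,1,0,0,0 for degrees 0…12.
Multiplying by (1 - z)³ gives running coefficients 1,-3,3,2,-9,9,0,-9,9,-2,-3,3,-1 for degrees 0…12.
Finally multiplying by (1 + z + z² + z³), the product of all factors after the first has coefficients 1,-2,1,3,-7,5,2,-9,9,-2,-5,7,-3 for degrees 0…12.
[z¹²] = 1·(-3) − 1·(-5) + 1·(-2) − 1·9 = -9.

-9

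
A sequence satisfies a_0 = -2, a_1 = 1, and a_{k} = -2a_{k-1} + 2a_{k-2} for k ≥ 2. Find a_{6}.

The ordinary generating function has denominator 1 + 2q - 2q^2.
Iterating the recurrence: a_0,…,a_{6} = -2, 1, -6, 14, -40, 108, -296.

-296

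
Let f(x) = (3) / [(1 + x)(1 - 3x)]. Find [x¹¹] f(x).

398580

Partial fractions give a closed form: a_n = (3/4)·(-1)^n + (9/4)·3^n.
At n = 11: a_11 = 398580.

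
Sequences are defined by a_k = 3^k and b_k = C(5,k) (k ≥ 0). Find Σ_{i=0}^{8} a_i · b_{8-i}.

27648

This is [x^8] in the product of the two ordinary generating functions.
Σ = 1·0 + 3·0 + 9·0 + 27·1 + 81·5 + 243·10 + 729·10 + 2187·5 + 6561·1 = 27648.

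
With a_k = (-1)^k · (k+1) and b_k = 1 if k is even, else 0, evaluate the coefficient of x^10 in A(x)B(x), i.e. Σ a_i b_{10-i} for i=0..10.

36

Write out a_i and b_{10-i} for i = 0,…,10 and sum the products.
Σ = 1·1 − 2·0 + 3·1 − 4·0 + 5·1 − 6·0 + 7·1 − 8·0 + 9·1 − 10·0 + 11·1 = 36.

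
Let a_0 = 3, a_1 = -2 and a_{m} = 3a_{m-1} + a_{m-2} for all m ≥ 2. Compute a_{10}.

-46764

The ordinary generating function has denominator 1 - 3q - q^2.
Iterating the recurrence: a_0,…,a_{10} = 3, -2, -3, -11, -36, -119, -393, -1298, -4287, -14159, -46764.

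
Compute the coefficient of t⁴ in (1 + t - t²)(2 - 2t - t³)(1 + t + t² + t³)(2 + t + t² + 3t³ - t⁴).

(1 + t - t²) has coefficients 1,1,-1 for degrees 0…2.
(2 - 2t - t³) has coefficients 2,-2,0,-1,0 for degrees 0…4.
Multiplying by (1 + t + t² + t³) gives running coefficients 2,0,0,-1,-3 for degrees 0…4.
Finally multiplying by (2 + t + t² + 3t³ - t⁴), the product of all factors after the first has coefficients 4,2,2,4,-9 for degrees 0…4.
[t⁴] = 1·(-9) + 1·4 − 1·2 = -7.

-7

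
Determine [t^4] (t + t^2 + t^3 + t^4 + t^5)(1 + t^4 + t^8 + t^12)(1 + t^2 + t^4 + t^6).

2

(t + t^2 + t^3 + t^4 + t^5) has coefficients 0,1,1,1,1 for degrees 0…4.
(1 + t^4 + t^8 + t^12) has coefficients 1,0,0,0,1 for degrees 0…4.
Finally multiplying by (1 + t^2 + t^4 + t^6), the product of all factors after the first has coefficients 1,0,1,0,2 for degrees 0…4.
[t^4] = 1·0 + 1·1 + 1·0 + 1·1 = 2.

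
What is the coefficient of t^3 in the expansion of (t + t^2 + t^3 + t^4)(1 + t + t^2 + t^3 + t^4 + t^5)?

3

(t + t^2 + t^3 + t^4) has coefficients 0,1,1,1 for degrees 0…3.
(1 + t + t^2 + t^3 + t^4 + t^5) has coefficients 1,1,1,1 for degrees 0…3.
[t^3] = 1·1 + 1·1 + 1·1 = 3.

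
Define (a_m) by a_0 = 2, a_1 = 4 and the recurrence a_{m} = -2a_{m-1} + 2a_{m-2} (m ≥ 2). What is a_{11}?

46336

The ordinary generating function has denominator 1 + 2t - 2t^2.
Iterating the recurrence: a_0,…,a_{11} = 2, 4, -4, 16, -40, 112, -304, 832, -2272, 6208, -16960, 46336.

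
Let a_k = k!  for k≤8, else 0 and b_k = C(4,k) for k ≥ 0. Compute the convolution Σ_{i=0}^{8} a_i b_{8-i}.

Write out a_i and b_{8-i} for i = 0,…,8 and sum the products.
Σ = 1·0 + 1·0 + 2·0 + 6·0 + 24·1 + 120·4 + 720·6 + 5040·4 + 40320·1 = 65304.

65304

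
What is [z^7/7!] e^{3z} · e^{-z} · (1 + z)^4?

30144

The EGF product rule gives c_7 = Σ_{k_1+k_2+k_3=7} C(7; k_1,k_2,k_3) · ∏ g_i(k_i), where e^{3z} gives (3)^k; e^{-z} gives (-1)^k; (1+z)^4 gives the falling factorial (4)_k.
g_1(k) for k = 0…7: 1, 3, 9, 27, 81, 243, 729, 2187.
g_2(k) for k = 0…7: 1, -1, 1, -1, 1, -1, 1, -1.
g_3(k) for k = 0…7: 1, 4, 12, 24, 24, 0, 0, 0.
First combine the last two factors: h(k) = Σ_j C(k,j)·g_2(j)·g_3(k−j) for k = 0…7: 1, 3, 5, -1, -15, 19, 37, -225.
c_7 = Σ_k C(7,k)·g_1(k)·h(7−k) = 1·1·(-225) + 7·3·37 + 21·9·19 + 35·27·(-15) + 35·81·(-1) + 21·243·5 + 7·729·3 + 1·2187·1 = −225 + 777 + 3591 − 14175 − 2835 + 25515 + 15309 + 2187 = 30144.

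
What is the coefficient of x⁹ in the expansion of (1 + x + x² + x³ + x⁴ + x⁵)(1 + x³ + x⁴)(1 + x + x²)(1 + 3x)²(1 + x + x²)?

(1 + x + x² + x³ + x⁴ + x⁵) has coefficients 1,1,1,1,1,1 for degrees 0…5.
(1 + x³ + x⁴) has coefficients 1,0,0,1,1,0,0,0,0,0 for degrees 0…9.
Multiplying by (1 + x + x²) gives running coefficients 1,1,1,1,2,2,1,0,0,0 for degrees 0…9.
Multiplying by (1 + 3x)² gives running coefficients 1,7,16,16,17,23,31,24,9,0 for degrees 0…9.
Finally multiplying by (1 + x + x²), the product of all factors after the first has coefficients 1,8,24,39,49,56,71,78,64,33 for degrees 0…9.
[x⁹] = 1·33 + 1·64 + 1·78 + 1·71 + 1·56 + 1·49 = 351.

351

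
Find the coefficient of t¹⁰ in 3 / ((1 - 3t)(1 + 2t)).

107517

Partial fractions give a closed form: a_n = (9/5)·3^n + (6/5)·(-2)^n.
At n = 10: a_10 = 107517.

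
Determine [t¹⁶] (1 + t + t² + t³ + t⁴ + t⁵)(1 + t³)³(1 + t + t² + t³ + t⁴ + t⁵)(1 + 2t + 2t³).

69

(1 + t + t² + t³ + t⁴ + t⁵) has coefficients 1,1,1,1,1,1 for degrees 0…5.
(1 + t³)³ has coefficients 1,0,0,3,0,0,3,0,0,1,0,0,0,0,0,0,0 for degrees 0…16.
Multiplying by (1 + t + t² + t³ + t⁴ + t⁵) gives running coefficients 1,1,1,4,4,4,6,6,6,4,4,4,1,1,1,0,0 for degrees 0…16.
Finally multiplying by (1 + 2t + 2t³), the product of all factors after the first has coefficients 1,3,3,8,14,14,22,26,26,28,24,24,17,11,11,4,2 for degrees 0…16.
[t¹⁶] = 1·2 + 1·4 + 1·11 + 1·11 + 1·17 + 1·24 = 69.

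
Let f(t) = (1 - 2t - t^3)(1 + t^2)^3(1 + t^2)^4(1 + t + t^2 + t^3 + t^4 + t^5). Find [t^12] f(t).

(1 - 2t - t^3) has coefficients 1,-2,0,-1 for degrees 0…3.
(1 + t^2)^3 has coefficients 1,0,3,0,3,0,1,0,0,0,0,0,0 for degrees 0…12.
Multiplying by (1 + t^2)^4 gives running coefficients 1,0,7,0,21,0,35,0,35,0,21,0,7 for degrees 0…12.
Finally multiplying by (1 + t + t^2 + t^3 + t^4 + t^5), the product of all factors after the first has coefficients 1,1,8,8,29,29,63,63,91,91,91,91,63 for degrees 0…12.
[t^12] = 1·63 − 2·91 − 1·91 = -210.

-210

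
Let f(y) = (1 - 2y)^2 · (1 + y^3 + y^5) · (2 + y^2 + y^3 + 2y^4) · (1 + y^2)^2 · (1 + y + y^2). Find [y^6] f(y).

5

(1 - 2y)^2 has coefficients 1,-4,4 for degrees 0…2.
(1 + y^3 + y^5) has coefficients 1,0,0,1,0,1,0 for degrees 0…6.
Multiplying by (2 + y^2 + y^3 + 2y^4) gives running coefficients 2,0,1,3,2,3,1 for degrees 0…6.
Multiplying by (1 + y^2)^2 gives running coefficients 2,0,5,3,6,9,6 for degrees 0…6.
Finally multiplying by (1 + y + y^2), the product of all factors after the first has coefficients 2,2,7,8,14,18,21 for degrees 0…6.
[y^6] = 1·21 − 4·18 + 4·14 = 5.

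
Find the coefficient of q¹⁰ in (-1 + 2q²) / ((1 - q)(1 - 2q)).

-1025

The denominator gives the recurrence a_n = 3a_(n−1) − 2a_(n−2) for n ≥ 3; the numerator fixes a_0 = -1, a_1 = -3, a_2 = -5.
Iterating: -1, -3, -5, -9, -17, -33, -65, -129, -257, -513, -1025, so a_10 = -1025.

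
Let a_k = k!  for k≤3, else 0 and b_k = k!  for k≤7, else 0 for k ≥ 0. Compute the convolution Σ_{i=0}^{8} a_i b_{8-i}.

The convolution is the x^8 coefficient of A(x)B(x).
Σ = 1·0 + 1·5040 + 2·720 + 6·120 + 0·24 + 0·6 + 0·2 + 0·1 + 0·1 = 7200.

7200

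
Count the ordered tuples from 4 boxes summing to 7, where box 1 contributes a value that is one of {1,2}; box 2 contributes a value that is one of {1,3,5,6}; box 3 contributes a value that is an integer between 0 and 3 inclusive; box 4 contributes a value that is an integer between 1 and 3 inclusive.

The generating function for the choices is (y + y²)·(y + y³ + y⁵ + y⁶)·(1 + y + y² + y³)·(y + y² + y³); the count is [y⁷].
(y + y²) has coefficients 0,1,1 for degrees 0…2.
(y + y³ + y⁵ + y⁶) has coefficients 0,1,0,1,0,1,1,0 for degrees 0…7.
Multiplying by (1 + y + y² + y³) gives running coefficients 0,1,1,2,2,2,3,2 for degrees 0…7.
Finally multiplying by (y + y² + y³), the product of all factors after the first has coefficients 0,0,1,2,4,5,6,7 for degrees 0…7.
[y⁷] = 1·6 + 1·5 = 11.

11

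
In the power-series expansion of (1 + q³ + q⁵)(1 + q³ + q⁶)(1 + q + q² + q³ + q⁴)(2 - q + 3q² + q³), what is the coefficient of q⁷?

17

(1 + q³ + q⁵) has coefficients 1,0,0,1,0,1 for degrees 0…5.
(1 + q³ + q⁶) has coefficients 1,0,0,1,0,0,1,0 for degrees 0…7.
Multiplying by (1 + q + q² + q³ + q⁴) gives running coefficients 1,1,1,2,2,1,2,2 for degrees 0…7.
Finally multiplying by (2 - q + 3q² + q³), the product of all factors after the first has coefficients 2,1,4,7,6,7,11,7 for degrees 0…7.
[q⁷] = 1·7 + 1·6 + 1·4 = 17.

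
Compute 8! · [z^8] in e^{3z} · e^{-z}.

The EGF product rule gives c_8 = Σ_{k_1+k_2=8} C(8; k_1,k_2) · ∏ g_i(k_i), where e^{3z} gives (3)^k; e^{-z} gives (-1)^k.
g_1(k) for k = 0…8: 1, 3, 9, 27, 81, 243, 729, 2187, 6561.
g_2(k) for k = 0…8: 1, -1, 1, -1, 1, -1, 1, -1, 1.
c_8 = Σ_k C(8,k)·g_1(k)·g_2(8−k) = 1·1·1 + 8·3·(-1) + 28·9·1 + 56·27·(-1) + 70·81·1 + 56·243·(-1) + 28·729·1 + 8·2187·(-1) + 1·6561·1 = 1 − 24 + 252 − 1512 + 5670 − 13608 + 20412 − 17496 + 6561 = 256.

256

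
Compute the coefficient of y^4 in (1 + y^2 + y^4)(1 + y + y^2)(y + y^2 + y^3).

(1 + y^2 + y^4) has coefficients 1,0,1,0,1 for degrees 0…4.
(1 + y + y^2) has coefficients 1,1,1,0,0 for degrees 0…4.
Finally multiplying by (y + y^2 + y^3), the product of all factors after the first has coefficients 0,1,2,3,2 for degrees 0…4.
[y^4] = 1·2 + 1·2 + 1·0 = 4.

4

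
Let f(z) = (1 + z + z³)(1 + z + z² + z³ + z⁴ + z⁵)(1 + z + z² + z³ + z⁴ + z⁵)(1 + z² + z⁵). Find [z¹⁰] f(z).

34

(1 + z + z³) has coefficients 1,1,0,1 for degrees 0…3.
(1 + z + z² + z³ + z⁴ + z⁵) has coefficients 1,1,1,1,1,1,0,0,0,0,0 for degrees 0…10.
Multiplying by (1 + z + z² + z³ + z⁴ + z⁵) gives running coefficients 1,2,3,4,5,6,5,4,3,2,1 for degrees 0…10.
Finally multiplying by (1 + z² + z⁵), the product of all factors after the first has coefficients 1,2,4,6,8,11,12,13,12,11,10 for degrees 0…10.
[z¹⁰] = 1·10 + 1·11 + 1·13 = 34.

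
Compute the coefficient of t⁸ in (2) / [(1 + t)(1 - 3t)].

9842

Partial fractions give a closed form: a_n = (1/2)·(-1)^n + (3/2)·3^n.
At n = 8: a_8 = 9842.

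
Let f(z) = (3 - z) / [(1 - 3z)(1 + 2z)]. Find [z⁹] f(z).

The denominator gives the recurrence a_n = a_(n−1) + 6a_(n−2) for n ≥ 3; the numerator fixes a_0 = 3, a_1 = 2, a_2 = 20.
Iterating: 3, 2, 20, 32, 152, 344, 1256, 3320, 10856, 30776, so a_9 = 30776.

30776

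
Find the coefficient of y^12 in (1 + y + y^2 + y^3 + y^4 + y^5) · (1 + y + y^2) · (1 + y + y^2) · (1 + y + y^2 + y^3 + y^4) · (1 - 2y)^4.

(1 + y + y^2 + y^3 + y^4 + y^5) has coefficients 1,1,1,1,1,1 for degrees 0…5.
(1 + y + y^2) has coefficients 1,1,1,0,0,0,0,0,0,0,0,0,0 for degrees 0…12.
Multiplying by (1 + y + y^2) gives running coefficients 1,2,3,2,1,0,0,0,0,0,0,0,0 for degrees 0…12.
Multiplying by (1 + y + y^2 + y^3 + y^4) gives running coefficients 1,3,6,8,9,8,6,3,1,0,0,0,0 for degrees 0…12.
Finally multiplying by (1 - 2y)^4, the product of all factors after the first has coefficients 1,-5,6,0,9,-16,-2,-13,9,0,24,16,16 for degrees 0…12.
[y^12] = 1·16 + 1·16 + 1·24 + 1·0 + 1·9 + 1·(-13) = 52.

52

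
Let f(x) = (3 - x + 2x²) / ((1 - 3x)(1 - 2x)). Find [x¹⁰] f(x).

The denominator gives the recurrence a_n = 5a_(n−1) − 6a_(n−2) for n ≥ 3; the numerator fixes a_0 = 3, a_1 = 14, a_2 = 54.
Iterating: 3, 14, 54, 186, 606, 1914, 5934, 18186, 55326, 167514, 505614, so a_10 = 505614.

505614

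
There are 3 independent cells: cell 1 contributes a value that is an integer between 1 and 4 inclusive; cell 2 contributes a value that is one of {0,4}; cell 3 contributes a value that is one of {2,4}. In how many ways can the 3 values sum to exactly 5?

The generating function for the choices is (z + z^2 + z^3 + z^4)·(1 + z^4)·(z^2 + z^4); the count is [z^5].
(z + z^2 + z^3 + z^4) has coefficients 0,1,1,1,1 for degrees 0…4.
(1 + z^4) has coefficients 1,0,0,0,1,0 for degrees 0…5.
Finally multiplying by (z^2 + z^4), the product of all factors after the first has coefficients 0,0,1,0,1,0 for degrees 0…5.
[z^5] = 1·1 + 1·0 + 1·1 + 1·0 = 2.

2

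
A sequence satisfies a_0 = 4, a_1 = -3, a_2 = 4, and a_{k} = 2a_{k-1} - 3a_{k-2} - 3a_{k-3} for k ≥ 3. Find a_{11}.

1049

The ordinary generating function has denominator 1 - 2q + 3q^2 + 3q^3.
Iterating the recurrence: a_0,…,a_{11} = 4, -3, 4, 5, 7, -13, -62, -106, 13, 530, 1339, 1049.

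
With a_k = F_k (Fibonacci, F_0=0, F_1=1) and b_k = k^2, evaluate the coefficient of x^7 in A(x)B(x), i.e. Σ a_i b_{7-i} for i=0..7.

148

This is [x^7] in the product of the two ordinary generating functions.
Σ = 0·49 + 1·36 + 1·25 + 2·16 + 3·9 + 5·4 + 8·1 + 13·0 = 148.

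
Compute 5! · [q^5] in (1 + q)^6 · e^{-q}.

The EGF product rule gives c_5 = Σ_{k_1+k_2=5} C(5; k_1,k_2) · ∏ g_i(k_i), where (1+q)^6 gives the falling factorial (6)_k; e^{-q} gives (-1)^k.
g_1(k) for k = 0…5: 1, 6, 30, 120, 360, 720.
g_2(k) for k = 0…5: 1, -1, 1, -1, 1, -1.
c_5 = Σ_k C(5,k)·g_1(k)·g_2(5−k) = 1·1·(-1) + 5·6·1 + 10·30·(-1) + 10·120·1 + 5·360·(-1) + 1·720·1 = −1 + 30 − 300 + 1200 − 1800 + 720 = -151.

-151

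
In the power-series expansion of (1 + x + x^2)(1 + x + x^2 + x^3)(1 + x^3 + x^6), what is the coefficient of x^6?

4

(1 + x + x^2) has coefficients 1,1,1 for degrees 0…2.
(1 + x + x^2 + x^3) has coefficients 1,1,1,1,0,0,0 for degrees 0…6.
Finally multiplying by (1 + x^3 + x^6), the product of all factors after the first has coefficients 1,1,1,2,1,1,2 for degrees 0…6.
[x^6] = 1·2 + 1·1 + 1·1 = 4.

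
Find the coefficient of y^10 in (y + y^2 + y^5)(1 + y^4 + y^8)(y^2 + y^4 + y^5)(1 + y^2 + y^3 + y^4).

(y + y^2 + y^5) has coefficients 0,1,1,0,0,1 for degrees 0…5.
(1 + y^4 + y^8) has coefficients 1,0,0,0,1,0,0,0,1,0,0 for degrees 0…10.
Multiplying by (y^2 + y^4 + y^5) gives running coefficients 0,0,1,0,1,1,1,0,1,1,1 for degrees 0…10.
Finally multiplying by (1 + y^2 + y^3 + y^4), the product of all factors after the first has coefficients 0,0,1,0,2,2,3,2,4,3,3 for degrees 0…10.
[y^10] = 1·3 + 1·4 + 1·2 = 9.

9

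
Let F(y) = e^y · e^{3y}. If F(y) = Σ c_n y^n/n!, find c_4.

The EGF product rule gives c_4 = Σ_{k_1+k_2=4} C(4; k_1,k_2) · ∏ g_i(k_i), where e^y gives (1)^k; e^{3y} gives (3)^k.
g_1(k) for k = 0…4: 1, 1, 1, 1, 1.
g_2(k) for k = 0…4: 1, 3, 9, 27, 81.
c_4 = Σ_k C(4,k)·g_1(k)·g_2(4−k) = 1·1·81 + 4·1·27 + 6·1·9 + 4·1·3 + 1·1·1 = 81 + 108 + 54 + 12 + 1 = 256.

256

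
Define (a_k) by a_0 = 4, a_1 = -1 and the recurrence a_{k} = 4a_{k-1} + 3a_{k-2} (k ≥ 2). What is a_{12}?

The ordinary generating function has denominator 1 - 4y - 3y^2.
Iterating the recurrence: a_0,…,a_{12} = 4, -1, 8, 29, 140, 647, 3008, 13973, 64916, 301583, 1401080, 6509069, 30239516.

30239516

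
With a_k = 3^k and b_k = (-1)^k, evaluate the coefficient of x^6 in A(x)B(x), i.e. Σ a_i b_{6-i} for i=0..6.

547

This is [x^6] in the product of the two ordinary generating functions.
Σ = 1·1 + 3·(-1) + 9·1 + 27·(-1) + 81·1 + 243·(-1) + 729·1 = 547.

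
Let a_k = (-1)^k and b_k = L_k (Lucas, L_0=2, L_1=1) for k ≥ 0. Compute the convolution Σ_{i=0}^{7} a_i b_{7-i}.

Write out a_i and b_{7-i} for i = 0,…,7 and sum the products.
Σ = 1·29 − 1·18 + 1·11 − 1·7 + 1·4 − 1·3 + 1·1 − 1·2 = 15.

15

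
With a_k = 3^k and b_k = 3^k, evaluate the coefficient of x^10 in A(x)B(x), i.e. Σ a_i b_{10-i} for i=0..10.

Write out a_i and b_{10-i} for i = 0,…,10 and sum the products.
Σ = 1·59049 + 3·19683 + 9·6561 + 27·2187 + 81·729 + 243·243 + 729·81 + 2187·27 + 6561·9 + 19683·3 + 59049·1 = 649539.

649539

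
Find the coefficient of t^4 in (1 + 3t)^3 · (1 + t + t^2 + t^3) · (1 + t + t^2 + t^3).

(1 + 3t)^3 has coefficients 1,9,27,27 for degrees 0…3.
(1 + t + t^2 + t^3) has coefficients 1,1,1,1,0 for degrees 0…4.
Finally multiplying by (1 + t + t^2 + t^3), the product of all factors after the first has coefficients 1,2,3,4,3 for degrees 0…4.
[t^4] = 1·3 + 9·4 + 27·3 + 27·2 = 174.

174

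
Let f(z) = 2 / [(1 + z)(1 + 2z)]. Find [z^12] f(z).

Partial fractions give a closed form: a_n = (-2)·(-1)^n + (4)·(-2)^n.
At n = 12: a_12 = 16382.

16382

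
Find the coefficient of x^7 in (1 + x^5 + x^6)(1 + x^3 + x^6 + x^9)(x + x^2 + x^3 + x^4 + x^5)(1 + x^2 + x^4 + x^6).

8

(1 + x^5 + x^6) has coefficients 1,0,0,0,0,1,1 for degrees 0…6.
(1 + x^3 + x^6 + x^9) has coefficients 1,0,0,1,0,0,1,0 for degrees 0…7.
Multiplying by (x + x^2 + x^3 + x^4 + x^5) gives running coefficients 0,1,1,1,2,2,1,2 for degrees 0…7.
Finally multiplying by (1 + x^2 + x^4 + x^6), the product of all factors after the first has coefficients 0,1,1,2,3,4,4,6 for degrees 0…7.
[x^7] = 1·6 + 1·1 + 1·1 = 8.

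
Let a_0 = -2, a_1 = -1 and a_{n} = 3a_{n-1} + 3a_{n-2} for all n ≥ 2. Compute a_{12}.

The ordinary generating function has denominator 1 - 3z - 3z^2.
Iterating the recurrence: a_0,…,a_{12} = -2, -1, -9, -30, -117, -441, -1674, -6345, -24057, -91206, -345789, -1310985, -4970322.

-4970322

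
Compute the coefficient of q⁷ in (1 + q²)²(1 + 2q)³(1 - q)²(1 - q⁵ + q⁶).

7

(1 + q²)² has coefficients 1,0,2,0,1 for degrees 0…4.
(1 + 2q)³ has coefficients 1,6,12,8,0,0,0,0 for degrees 0…7.
Multiplying by (1 - q)² gives running coefficients 1,4,1,-10,-4,8,0,0 for degrees 0…7.
Finally multiplying by (1 - q⁵ + q⁶), the product of all factors after the first has coefficients 1,4,1,-10,-4,7,-3,3 for degrees 0…7.
[q⁷] = 1·3 + 2·7 + 1·(-10) = 7.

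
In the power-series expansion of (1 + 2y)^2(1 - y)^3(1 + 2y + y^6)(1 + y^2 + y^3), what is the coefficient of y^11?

-10

(1 + 2y)^2 has coefficients 1,4,4 for degrees 0…2.
(1 - y)^3 has coefficients 1,-3,3,-1,0,0,0,0,0,0,0,0 for degrees 0…11.
Multiplying by (1 + 2y + y^6) gives running coefficients 1,-1,-3,5,-2,0,1,-3,3,-1,0,0 for degrees 0…11.
Finally multiplying by (1 + y^2 + y^3), the product of all factors after the first has coefficients 1,-1,-2,5,-6,2,4,-5,4,-3,0,2 for degrees 0…11.
[y^11] = 1·2 + 4·0 + 4·(-3) = -10.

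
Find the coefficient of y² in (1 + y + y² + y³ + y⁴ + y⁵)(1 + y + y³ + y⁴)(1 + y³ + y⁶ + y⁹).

2

(1 + y + y² + y³ + y⁴ + y⁵) has coefficients 1,1,1 for degrees 0…2.
(1 + y + y³ + y⁴) has coefficients 1,1,0 for degrees 0…2.
Finally multiplying by (1 + y³ + y⁶ + y⁹), the product of all factors after the first has coefficients 1,1,0 for degrees 0…2.
[y²] = 1·0 + 1·1 + 1·1 = 2.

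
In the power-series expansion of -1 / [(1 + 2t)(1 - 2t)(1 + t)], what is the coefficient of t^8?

-341

Partial fractions give a closed form: a_n = (-1)·(-2)^n + (-1/3)·2^n + (1/3)·(-1)^n.
At n = 8: a_8 = -341.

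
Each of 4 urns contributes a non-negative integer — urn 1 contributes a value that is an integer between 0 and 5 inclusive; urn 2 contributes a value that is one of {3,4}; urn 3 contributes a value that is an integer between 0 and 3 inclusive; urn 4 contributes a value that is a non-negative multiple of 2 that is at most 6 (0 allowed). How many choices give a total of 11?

The generating function for the choices is (1 + q + q² + q³ + q⁴ + q⁵)·(q³ + q⁴)·(1 + q + q² + q³)·(1 + q² + q⁴ + q⁶); the count is [q¹¹].
(1 + q + q² + q³ + q⁴ + q⁵) has coefficients 1,1,1,1,1,1 for degrees 0…5.
(q³ + q⁴) has coefficients 0,0,0,1,1,0,0,0,0,0,0,0 for degrees 0…11.
Multiplying by (1 + q + q² + q³) gives running coefficients 0,0,0,1,2,2,2,1,0,0,0,0 for degrees 0…11.
Finally multiplying by (1 + q² + q⁴ + q⁶), the product of all factors after the first has coefficients 0,0,0,1,2,3,4,4,4,4,4,3 for degrees 0…11.
[q¹¹] = 1·3 + 1·4 + 1·4 + 1·4 + 1·4 + 1·4 = 23.

23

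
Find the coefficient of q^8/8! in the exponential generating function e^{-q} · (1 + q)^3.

-191

The EGF product rule gives c_8 = Σ_{k_1+k_2=8} C(8; k_1,k_2) · ∏ g_i(k_i), where e^{-q} gives (-1)^k; (1+q)^3 gives the falling factorial (3)_k.
g_1(k) for k = 0…8: 1, -1, 1, -1, 1, -1, 1, -1, 1.
g_2(k) for k = 0…8: 1, 3, 6, 6, 0, 0, 0, 0, 0.
c_8 = Σ_k C(8,k)·g_1(k)·g_2(8−k) = 56·(-1)·6 + 28·1·6 + 8·(-1)·3 + 1·1·1 = −336 + 168 − 24 + 1 = -191.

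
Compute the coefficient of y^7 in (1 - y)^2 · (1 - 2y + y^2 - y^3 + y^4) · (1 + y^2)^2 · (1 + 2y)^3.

(1 - y)^2 has coefficients 1,-2,1 for degrees 0…2.
(1 - 2y + y^2 - y^3 + y^4) has coefficients 1,-2,1,-1,1,0,0,0 for degrees 0…7.
Multiplying by (1 + y^2)^2 gives running coefficients 1,-2,3,-5,4,-4,3,-1 for degrees 0…7.
Finally multiplying by (1 + 2y)^3, the product of all factors after the first has coefficients 1,4,3,-3,-6,-16,-13,1 for degrees 0…7.
[y^7] = 1·1 − 2·(-13) + 1·(-16) = 11.

11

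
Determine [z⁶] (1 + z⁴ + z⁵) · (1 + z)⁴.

(1 + z⁴ + z⁵) has coefficients 1,0,0,0,1,1 for degrees 0…5.
(1 + z)⁴ has coefficients 1,4,6,4,1,0,0 for degrees 0…6.
[z⁶] = 1·0 + 1·6 + 1·4 = 10.

10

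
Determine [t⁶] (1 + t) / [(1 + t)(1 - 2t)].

Partial fractions give a closed form: a_n = (1)·2^n.
At n = 6: a_6 = 64.

64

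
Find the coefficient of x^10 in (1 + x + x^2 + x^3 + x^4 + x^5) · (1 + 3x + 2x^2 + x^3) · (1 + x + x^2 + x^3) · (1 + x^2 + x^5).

48

(1 + x + x^2 + x^3 + x^4 + x^5) has coefficients 1,1,1,1,1,1 for degrees 0…5.
(1 + 3x + 2x^2 + x^3) has coefficients 1,3,2,1,0,0,0,0,0,0,0 for degrees 0…10.
Multiplying by (1 + x + x^2 + x^3) gives running coefficients 1,4,6,7,6,3,1,0,0,0,0 for degrees 0…10.
Finally multiplying by (1 + x^2 + x^5), the product of all factors after the first has coefficients 1,4,7,11,12,11,11,9,8,6,3 for degrees 0…10.
[x^10] = 1·3 + 1·6 + 1·8 + 1·9 + 1·11 + 1·11 = 48.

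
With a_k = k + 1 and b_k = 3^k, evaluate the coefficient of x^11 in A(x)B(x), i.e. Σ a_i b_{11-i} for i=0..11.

This is [x^11] in the product of the two ordinary generating functions.
Σ = 1·177147 + 2·59049 + 3·19683 + 4·6561 + 5·2187 + 6·729 + 7·243 + 8·81 + 9·27 + 10·9 + 11·3 + 12·1 = 398574.

398574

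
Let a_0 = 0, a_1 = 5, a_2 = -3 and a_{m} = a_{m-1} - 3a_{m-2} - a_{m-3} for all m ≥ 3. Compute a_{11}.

The ordinary generating function has denominator 1 - x + 3x^2 + x^3.
Iterating the recurrence: a_0,…,a_{11} = 0, 5, -3, -18, -14, 43, 103, -12, -364, -431, 673, 2330.

2330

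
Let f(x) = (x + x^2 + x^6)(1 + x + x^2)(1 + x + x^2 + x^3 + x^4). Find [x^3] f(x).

5

(x + x^2 + x^6) has coefficients 0,1,1,0 for degrees 0…3.
(1 + x + x^2) has coefficients 1,1,1,0 for degrees 0…3.
Finally multiplying by (1 + x + x^2 + x^3 + x^4), the product of all factors after the first has coefficients 1,2,3,3 for degrees 0…3.
[x^3] = 1·3 + 1·2 = 5.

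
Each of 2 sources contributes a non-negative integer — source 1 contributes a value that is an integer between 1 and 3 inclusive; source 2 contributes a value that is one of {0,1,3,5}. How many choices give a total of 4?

2

The generating function for the choices is (z + z² + z³)·(1 + z + z³ + z⁵); the count is [z⁴].
(z + z² + z³) has coefficients 0,1,1,1 for degrees 0…3.
(1 + z + z³ + z⁵) has coefficients 1,1,0,1,0 for degrees 0…4.
[z⁴] = 1·1 + 1·0 + 1·1 = 2.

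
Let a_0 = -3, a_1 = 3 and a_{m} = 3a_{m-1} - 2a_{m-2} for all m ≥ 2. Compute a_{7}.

The ordinary generating function has denominator 1 - 3x + 2x^2.
Iterating the recurrence: a_0,…,a_{7} = -3, 3, 15, 39, 87, 183, 375, 759.

759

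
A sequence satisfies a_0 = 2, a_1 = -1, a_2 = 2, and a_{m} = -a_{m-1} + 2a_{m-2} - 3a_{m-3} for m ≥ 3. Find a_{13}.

-44263

The ordinary generating function has denominator 1 + q - 2q^2 + 3q^3.
Iterating the recurrence: a_0,…,a_{13} = 2, -1, 2, -10, 17, -43, 107, -244, 587, -1396, 3302, -7855, 18647, -44263.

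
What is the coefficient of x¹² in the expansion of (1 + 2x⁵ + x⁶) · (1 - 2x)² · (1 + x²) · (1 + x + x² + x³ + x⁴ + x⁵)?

(1 + 2x⁵ + x⁶) has coefficients 1,0,0,0,0,2,1 for degrees 0…6.
(1 - 2x)² has coefficients 1,-4,4,0,0,0,0,0,0,0,0,0,0 for degrees 0…12.
Multiplying by (1 + x²) gives running coefficients 1,-4,5,-4,4,0,0,0,0,0,0,0,0 for degrees 0…12.
Finally multiplying by (1 + x + x² + x³ + x⁴ + x⁵), the product of all factors after the first has coefficients 1,-3,2,-2,2,2,1,5,0,4,0,0,0 for degrees 0…12.
[x¹²] = 1·0 + 2·5 + 1·1 = 11.

11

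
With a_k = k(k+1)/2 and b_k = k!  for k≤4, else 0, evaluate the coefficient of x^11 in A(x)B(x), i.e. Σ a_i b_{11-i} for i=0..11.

The convolution is the t^11 coefficient of A(t)B(t).
Σ = 0·0 + 1·0 + 3·0 + 6·0 + 10·0 + 15·0 + 21·0 + 28·24 + 36·6 + 45·2 + 55·1 + 66·1 = 1099.

1099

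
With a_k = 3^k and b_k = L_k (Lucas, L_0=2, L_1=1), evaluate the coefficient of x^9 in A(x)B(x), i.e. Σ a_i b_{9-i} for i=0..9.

58960

The convolution is the t^9 coefficient of A(t)B(t).
Σ = 1·76 + 3·47 + 9·29 + 27·18 + 81·11 + 243·7 + 729·4 + 2187·3 + 6561·1 + 19683·2 = 58960.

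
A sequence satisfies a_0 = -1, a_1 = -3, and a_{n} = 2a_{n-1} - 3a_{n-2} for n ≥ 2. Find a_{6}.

The ordinary generating function has denominator 1 - 2z + 3z^2.
Iterating the recurrence: a_0,…,a_{6} = -1, -3, -3, 3, 15, 21, -3.

-3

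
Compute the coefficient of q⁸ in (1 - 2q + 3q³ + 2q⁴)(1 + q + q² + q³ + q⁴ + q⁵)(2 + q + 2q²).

21

(1 - 2q + 3q³ + 2q⁴) has coefficients 1,-2,0,3,2 for degrees 0…4.
(1 + q + q² + q³ + q⁴ + q⁵) has coefficients 1,1,1,1,1,1,0,0,0 for degrees 0…8.
Finally multiplying by (2 + q + 2q²), the product of all factors after the first has coefficients 2,3,5,5,5,5,3,2,0 for degrees 0…8.
[q⁸] = 1·0 − 2·2 + 3·5 + 2·5 = 21.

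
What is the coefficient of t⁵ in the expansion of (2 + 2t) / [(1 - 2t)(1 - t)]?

188

Partial fractions give a closed form: a_n = (6)·2^n + (-4)·1^n.
At n = 5: a_5 = 188.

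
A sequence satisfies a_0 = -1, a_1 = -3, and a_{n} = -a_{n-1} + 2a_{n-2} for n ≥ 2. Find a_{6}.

41

The ordinary generating function has denominator 1 + x - 2x^2.
Iterating the recurrence: a_0,…,a_{6} = -1, -3, 1, -7, 9, -23, 41.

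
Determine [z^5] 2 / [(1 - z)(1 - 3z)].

728

Partial fractions give a closed form: a_n = (-1)·1^n + (3)·3^n.
At n = 5: a_5 = 728.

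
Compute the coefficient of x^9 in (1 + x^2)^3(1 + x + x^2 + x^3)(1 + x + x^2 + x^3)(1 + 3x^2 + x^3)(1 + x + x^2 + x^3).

(1 + x^2)^3 has coefficients 1,0,3,0,3,0,1 for degrees 0…6.
(1 + x + x^2 + x^3) has coefficients 1,1,1,1,0,0,0,0,0,0 for degrees 0…9.
Multiplying by (1 + x + x^2 + x^3) gives running coefficients 1,2,3,4,3,2,1,0,0,0 for degrees 0…9.
Multiplying by (1 + 3x^2 + x^3) gives running coefficients 1,2,6,11,14,17,14,9,5,1 for degrees 0…9.
Finally multiplying by (1 + x + x^2 + x^3), the product of all factors after the first has coefficients 1,3,9,20,33,48,56,54,45,29 for degrees 0…9.
[x^9] = 1·29 + 3·54 + 3·48 + 1·20 = 355.

355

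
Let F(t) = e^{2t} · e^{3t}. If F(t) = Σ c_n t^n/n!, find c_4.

The EGF product rule gives c_4 = Σ_{k_1+k_2=4} C(4; k_1,k_2) · ∏ g_i(k_i), where e^{2t} gives (2)^k; e^{3t} gives (3)^k.
g_1(k) for k = 0…4: 1, 2, 4, 8, 16.
g_2(k) for k = 0…4: 1, 3, 9, 27, 81.
c_4 = Σ_k C(4,k)·g_1(k)·g_2(4−k) = 1·1·81 + 4·2·27 + 6·4·9 + 4·8·3 + 1·16·1 = 81 + 216 + 216 + 96 + 16 = 625.

625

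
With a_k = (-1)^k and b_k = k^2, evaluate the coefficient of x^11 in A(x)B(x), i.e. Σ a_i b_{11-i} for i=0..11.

66

Write out a_i and b_{11-i} for i = 0,…,11 and sum the products.
Σ = 1·121 − 1·100 + 1·81 − 1·64 + 1·49 − 1·36 + 1·25 − 1·16 + 1·9 − 1·4 + 1·1 − 1·0 = 66.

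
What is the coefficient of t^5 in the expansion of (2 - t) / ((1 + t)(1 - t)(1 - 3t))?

455

The denominator gives the recurrence a_n = 3a_(n−1) + a_(n−2) − 3a_(n−3) for n ≥ 3; the numerator fixes a_0 = 2, a_1 = 5, a_2 = 17.
Iterating: 2, 5, 17, 50, 152, 455, so a_5 = 455.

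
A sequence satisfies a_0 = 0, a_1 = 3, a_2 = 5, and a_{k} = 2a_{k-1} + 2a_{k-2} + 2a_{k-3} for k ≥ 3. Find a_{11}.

The ordinary generating function has denominator 1 - 2t - 2t^2 - 2t^3.
Iterating the recurrence: a_0,…,a_{11} = 0, 3, 5, 16, 48, 138, 404, 1180, 3444, 10056, 29360, 85720.

85720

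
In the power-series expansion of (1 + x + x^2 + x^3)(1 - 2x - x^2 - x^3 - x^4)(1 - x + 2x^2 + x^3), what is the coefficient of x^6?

(1 + x + x^2 + x^3) has coefficients 1,1,1,1 for degrees 0…3.
(1 - 2x - x^2 - x^3 - x^4) has coefficients 1,-2,-1,-1,-1,0,0 for degrees 0…6.
Finally multiplying by (1 - x + 2x^2 + x^3), the product of all factors after the first has coefficients 1,-3,3,-3,-4,-2,-3 for degrees 0…6.
[x^6] = 1·(-3) + 1·(-2) + 1·(-4) + 1·(-3) = -12.

-12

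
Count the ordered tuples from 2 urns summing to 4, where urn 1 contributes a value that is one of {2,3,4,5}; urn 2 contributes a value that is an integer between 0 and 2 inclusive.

3

The generating function for the choices is (y^2 + y^3 + y^4 + y^5)·(1 + y + y^2); the count is [y^4].
(y^2 + y^3 + y^4 + y^5) has coefficients 0,0,1,1,1 for degrees 0…4.
(1 + y + y^2) has coefficients 1,1,1,0,0 for degrees 0…4.
[y^4] = 1·1 + 1·1 + 1·1 = 3.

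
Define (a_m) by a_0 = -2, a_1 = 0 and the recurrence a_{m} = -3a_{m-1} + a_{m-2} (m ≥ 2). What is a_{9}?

7854

The ordinary generating function has denominator 1 + 3y - y^2.
Iterating the recurrence: a_0,…,a_{9} = -2, 0, -2, 6, -20, 66, -218, 720, -2378, 7854.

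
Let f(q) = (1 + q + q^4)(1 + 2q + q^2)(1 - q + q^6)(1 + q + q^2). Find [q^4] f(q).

(1 + q + q^4) has coefficients 1,1,0,0,1 for degrees 0…4.
(1 + 2q + q^2) has coefficients 1,2,1,0,0 for degrees 0…4.
Multiplying by (1 - q + q^6) gives running coefficients 1,1,-1,-1,0 for degrees 0…4.
Finally multiplying by (1 + q + q^2), the product of all factors after the first has coefficients 1,2,1,-1,-2 for degrees 0…4.
[q^4] = 1·(-2) + 1·(-1) + 1·1 = -2.

-2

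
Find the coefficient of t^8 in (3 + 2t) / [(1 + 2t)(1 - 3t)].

The denominator gives the recurrence a_n = a_(n−1) + 6a_(n−2) for n ≥ 2; the numerator fixes a_0 = 3, a_1 = 5.
Iterating: 3, 5, 23, 53, 191, 509, 1655, 4709, 14639, so a_8 = 14639.

14639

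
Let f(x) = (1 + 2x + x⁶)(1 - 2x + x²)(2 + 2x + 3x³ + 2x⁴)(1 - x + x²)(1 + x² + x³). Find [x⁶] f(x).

(1 + 2x + x⁶) has coefficients 1,2,0,0,0,0,1 for degrees 0…6.
(1 - 2x + x²) has coefficients 1,-2,1,0,0,0,0 for degrees 0…6.
Multiplying by (2 + 2x + 3x³ + 2x⁴) gives running coefficients 2,-2,-2,5,-4,-1,2 for degrees 0…6.
Multiplying by (1 - x + x²) gives running coefficients 2,-4,2,5,-11,8,-1 for degrees 0…6.
Finally multiplying by (1 + x² + x³), the product of all factors after the first has coefficients 2,-4,4,3,-13,15,-7 for degrees 0…6.
[x⁶] = 1·(-7) + 2·15 + 1·2 = 25.

25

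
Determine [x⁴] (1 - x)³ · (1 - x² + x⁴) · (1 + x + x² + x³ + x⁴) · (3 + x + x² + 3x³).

(1 - x)³ has coefficients 1,-3,3,-1 for degrees 0…3.
(1 - x² + x⁴) has coefficients 1,0,-1,0,1 for degrees 0…4.
Multiplying by (1 + x + x² + x³ + x⁴) gives running coefficients 1,1,0,0,1 for degrees 0…4.
Finally multiplying by (3 + x + x² + 3x³), the product of all factors after the first has coefficients 3,4,2,4,6 for degrees 0…4.
[x⁴] = 1·6 − 3·4 + 3·2 − 1·4 = -4.

-4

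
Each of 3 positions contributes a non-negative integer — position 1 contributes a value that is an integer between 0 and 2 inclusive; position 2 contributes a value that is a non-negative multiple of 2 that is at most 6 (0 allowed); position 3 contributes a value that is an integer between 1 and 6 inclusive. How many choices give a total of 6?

8

The generating function for the choices is (1 + y + y^2)·(1 + y^2 + y^4 + y^6)·(y + y^2 + y^3 + y^4 + y^5 + y^6); the count is [y^6].
(1 + y + y^2) has coefficients 1,1,1 for degrees 0…2.
(1 + y^2 + y^4 + y^6) has coefficients 1,0,1,0,1,0,1 for degrees 0…6.
Finally multiplying by (y + y^2 + y^3 + y^4 + y^5 + y^6), the product of all factors after the first has coefficients 0,1,1,2,2,3,3 for degrees 0…6.
[y^6] = 1·3 + 1·3 + 1·2 = 8.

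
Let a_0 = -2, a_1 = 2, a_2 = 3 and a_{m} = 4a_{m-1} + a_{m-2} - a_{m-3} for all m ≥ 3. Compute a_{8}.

19956

The ordinary generating function has denominator 1 - 4z - z^2 + z^3.
Iterating the recurrence: a_0,…,a_{8} = -2, 2, 3, 16, 65, 273, 1141, 4772, 19956.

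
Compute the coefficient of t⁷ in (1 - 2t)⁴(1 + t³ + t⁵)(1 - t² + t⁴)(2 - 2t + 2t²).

112

(1 - 2t)⁴ has coefficients 1,-8,24,-32,16 for degrees 0…4.
(1 + t³ + t⁵) has coefficients 1,0,0,1,0,1,0,0 for degrees 0…7.
Multiplying by (1 - t² + t⁴) gives running coefficients 1,0,-1,1,1,0,0,0 for degrees 0…7.
Finally multiplying by (2 - 2t + 2t²), the product of all factors after the first has coefficients 2,-2,0,4,-2,0,2,0 for degrees 0…7.
[t⁷] = 1·0 − 8·2 + 24·0 − 32·(-2) + 16·4 = 112.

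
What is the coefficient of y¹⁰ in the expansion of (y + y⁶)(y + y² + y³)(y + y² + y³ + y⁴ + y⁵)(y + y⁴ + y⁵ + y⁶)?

11

(y + y⁶) has coefficients 0,1,0,0,0,0,1 for degrees 0…6.
(y + y² + y³) has coefficients 0,1,1,1,0,0,0,0,0,0,0 for degrees 0…10.
Multiplying by (y + y² + y³ + y⁴ + y⁵) gives running coefficients 0,0,1,2,3,3,3,2,1,0,0 for degrees 0…10.
Finally multiplying by (y + y⁴ + y⁵ + y⁶), the product of all factors after the first has coefficients 0,0,0,1,2,3,4,6,8,9,9 for degrees 0…10.
[y¹⁰] = 1·9 + 1·2 = 11.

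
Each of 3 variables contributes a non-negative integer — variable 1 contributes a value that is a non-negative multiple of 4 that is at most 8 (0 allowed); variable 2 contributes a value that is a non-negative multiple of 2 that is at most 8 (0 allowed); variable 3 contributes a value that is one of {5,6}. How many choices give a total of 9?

The generating function for the choices is (1 + x^4 + x^8)·(1 + x^2 + x^4 + x^6 + x^8)·(x^5 + x^6); the count is [x^9].
(1 + x^4 + x^8) has coefficients 1,0,0,0,1,0,0,0,1 for degrees 0…8.
(1 + x^2 + x^4 + x^6 + x^8) has coefficients 1,0,1,0,1,0,1,0,1,0 for degrees 0…9.
Finally multiplying by (x^5 + x^6), the product of all factors after the first has coefficients 0,0,0,0,0,1,1,1,1,1 for degrees 0…9.
[x^9] = 1·1 + 1·1 + 1·0 = 2.

2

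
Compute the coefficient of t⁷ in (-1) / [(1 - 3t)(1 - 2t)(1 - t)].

-9330

Partial fractions give a closed form: a_n = (-9/2)·3^n + (4)·2^n + (-1/2)·1^n.
At n = 7: a_7 = -9330.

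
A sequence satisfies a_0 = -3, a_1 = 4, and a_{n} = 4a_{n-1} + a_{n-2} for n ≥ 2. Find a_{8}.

The ordinary generating function has denominator 1 - 4z - z^2.
Iterating the recurrence: a_0,…,a_{8} = -3, 4, 13, 56, 237, 1004, 4253, 18016, 76317.

76317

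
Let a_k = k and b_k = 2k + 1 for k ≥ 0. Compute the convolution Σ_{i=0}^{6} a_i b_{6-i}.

91

This is [x^6] in the product of the two ordinary generating functions.
Σ = 0·13 + 1·11 + 2·9 + 3·7 + 4·5 + 5·3 + 6·1 = 91.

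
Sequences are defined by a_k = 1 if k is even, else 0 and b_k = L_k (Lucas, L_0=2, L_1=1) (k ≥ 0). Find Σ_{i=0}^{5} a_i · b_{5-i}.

Write out a_i and b_{5-i} for i = 0,…,5 and sum the products.
Σ = 1·11 + 0·7 + 1·4 + 0·3 + 1·1 + 0·2 = 16.

16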